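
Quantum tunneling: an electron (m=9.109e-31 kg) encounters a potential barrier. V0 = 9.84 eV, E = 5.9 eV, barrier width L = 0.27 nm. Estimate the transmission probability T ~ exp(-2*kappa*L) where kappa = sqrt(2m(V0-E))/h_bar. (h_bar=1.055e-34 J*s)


V0 - E = 3.94 eV = 6.3119e-19 J
kappa = sqrt(2 * m * (V0-E)) / h_bar
= sqrt(2 * 9.109e-31 * 6.3119e-19) / 1.055e-34
= 1.0164e+10 /m
2*kappa*L = 2 * 1.0164e+10 * 0.27e-9
= 5.4887
T = exp(-5.4887) = 4.133134e-03

4.133134e-03


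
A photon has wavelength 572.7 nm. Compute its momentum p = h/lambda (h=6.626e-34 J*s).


p = h / lambda
= 6.626e-34 / (572.7e-9)
= 6.626e-34 / 5.7270e-07
= 1.1570e-27 kg*m/s

1.1570e-27


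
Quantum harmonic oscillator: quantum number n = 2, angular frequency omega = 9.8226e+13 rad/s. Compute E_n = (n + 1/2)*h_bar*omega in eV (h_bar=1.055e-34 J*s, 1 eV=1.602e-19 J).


E = (n + 1/2) * h_bar * omega
= (2 + 0.5) * 1.055e-34 * 9.8226e+13
= 2.5 * 1.0363e-20
= 2.5907e-20 J
= 0.1617 eV

0.1617


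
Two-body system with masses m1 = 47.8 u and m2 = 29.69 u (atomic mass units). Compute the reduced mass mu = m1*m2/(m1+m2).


mu = m1 * m2 / (m1 + m2)
= 47.8 * 29.69 / (47.8 + 29.69)
= 1419.182 / 77.49
= 18.3144 u

18.3144


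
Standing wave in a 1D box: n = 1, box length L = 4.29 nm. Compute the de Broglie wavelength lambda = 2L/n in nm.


lambda = 2L / n
= 2 * 4.29 / 1
= 8.58 / 1
= 8.58 nm

8.58


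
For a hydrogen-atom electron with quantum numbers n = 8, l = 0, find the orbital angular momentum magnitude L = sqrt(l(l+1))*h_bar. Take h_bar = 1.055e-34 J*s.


L = sqrt(l*(l+1)) * h_bar
= sqrt(0 * 1) * 1.055e-34
= sqrt(0) * 1.055e-34
= 0.0 * 1.055e-34
= 0.0000e+00 J*s

0.0000e+00


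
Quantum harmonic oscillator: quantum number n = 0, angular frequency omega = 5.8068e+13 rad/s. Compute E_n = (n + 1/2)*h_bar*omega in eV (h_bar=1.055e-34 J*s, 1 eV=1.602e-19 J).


E = (n + 1/2) * h_bar * omega
= (0 + 0.5) * 1.055e-34 * 5.8068e+13
= 0.5 * 6.1262e-21
= 3.0631e-21 J
= 0.0191 eV

0.0191


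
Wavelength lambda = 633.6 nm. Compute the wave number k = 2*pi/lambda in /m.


k = 2 * pi / lambda
= 6.2832 / (633.6e-9)
= 6.2832 / 6.3360e-07
= 9.9166e+06 /m

9.9166e+06


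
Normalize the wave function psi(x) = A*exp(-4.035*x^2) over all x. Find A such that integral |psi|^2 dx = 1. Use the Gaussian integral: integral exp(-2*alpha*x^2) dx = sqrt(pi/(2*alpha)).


integral |psi|^2 dx = A^2 * sqrt(pi/(2*alpha)) = 1
A^2 = sqrt(2*alpha/pi)
= sqrt(2 * 4.035 / pi)
= 1.602735
A = sqrt(1.602735)
= 1.266

1.266


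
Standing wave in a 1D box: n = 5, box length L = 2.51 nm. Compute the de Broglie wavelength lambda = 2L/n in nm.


lambda = 2L / n
= 2 * 2.51 / 5
= 5.02 / 5
= 1.004 nm

1.004


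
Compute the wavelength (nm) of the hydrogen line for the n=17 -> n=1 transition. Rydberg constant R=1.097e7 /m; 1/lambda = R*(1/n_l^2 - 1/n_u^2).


1/lambda = R * (1/n_l^2 - 1/n_u^2)
= 1.097e7 * (1/1^2 - 1/17^2)
= 1.097e7 * (1.0 - 0.00346)
= 1.097e7 * 0.99654
= 1.0932e+07 /m
lambda = 1 / 1.0932e+07 = 91.4742 nm

91.4742


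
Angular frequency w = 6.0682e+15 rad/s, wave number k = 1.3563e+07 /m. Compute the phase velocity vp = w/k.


vp = w / k
= 6.0682e+15 / 1.3563e+07
= 4.4741e+08 m/s

4.4741e+08


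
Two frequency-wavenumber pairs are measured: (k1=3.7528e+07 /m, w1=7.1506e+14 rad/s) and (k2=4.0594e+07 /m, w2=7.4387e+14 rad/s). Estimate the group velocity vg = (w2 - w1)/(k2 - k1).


vg = (w2 - w1) / (k2 - k1)
= (7.4387e+14 - 7.1506e+14) / (4.0594e+07 - 3.7528e+07)
= 2.8810e+13 / 3.0660e+06
= 9.3966e+06 m/s

9.3966e+06


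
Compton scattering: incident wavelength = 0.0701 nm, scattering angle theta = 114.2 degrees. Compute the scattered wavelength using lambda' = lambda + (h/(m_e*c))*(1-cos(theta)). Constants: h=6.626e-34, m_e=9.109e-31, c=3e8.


Compton wavelength: h/(m_e*c) = 2.4247e-12 m
d_lambda = 2.4247e-12 * (1 - cos(114.2 deg))
= 2.4247e-12 * 1.409923
= 3.4187e-12 m = 0.003419 nm
lambda' = 0.0701 + 0.003419
= 0.073519 nm

0.073519


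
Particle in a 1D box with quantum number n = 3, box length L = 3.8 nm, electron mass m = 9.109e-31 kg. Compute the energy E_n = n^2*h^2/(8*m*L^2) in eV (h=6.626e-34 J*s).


E = n^2 * h^2 / (8 * m * L^2)
= 3^2 * (6.626e-34)^2 / (8 * 9.109e-31 * (3.8e-9)^2)
= 9 * 4.3904e-67 / (8 * 9.109e-31 * 1.4440e-17)
= 3.7551e-20 J
= 0.2344 eV

0.2344


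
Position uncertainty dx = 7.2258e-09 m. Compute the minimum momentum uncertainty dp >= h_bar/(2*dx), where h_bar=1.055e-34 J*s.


dp = h_bar / (2 * dx)
= 1.055e-34 / (2 * 7.2258e-09)
= 1.055e-34 / 1.4452e-08
= 7.3002e-27 kg*m/s

7.3002e-27


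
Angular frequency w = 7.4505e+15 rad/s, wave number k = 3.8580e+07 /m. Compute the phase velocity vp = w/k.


vp = w / k
= 7.4505e+15 / 3.8580e+07
= 1.9312e+08 m/s

1.9312e+08


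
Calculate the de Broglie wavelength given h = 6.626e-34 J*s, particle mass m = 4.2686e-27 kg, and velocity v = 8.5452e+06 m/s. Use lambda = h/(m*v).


lambda = h / (m * v)
= 6.626e-34 / (4.2686e-27 * 8.5452e+06)
= 6.626e-34 / 3.6476e-20
= 1.8165e-14 m

1.8165e-14


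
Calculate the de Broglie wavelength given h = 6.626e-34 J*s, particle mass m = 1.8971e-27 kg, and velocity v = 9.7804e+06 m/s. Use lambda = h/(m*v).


lambda = h / (m * v)
= 6.626e-34 / (1.8971e-27 * 9.7804e+06)
= 6.626e-34 / 1.8554e-20
= 3.5711e-14 m

3.5711e-14


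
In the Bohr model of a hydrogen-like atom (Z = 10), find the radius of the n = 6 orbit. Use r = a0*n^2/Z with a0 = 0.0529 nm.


r = a0 * n^2 / Z
= 0.0529 * 6^2 / 10
= 0.0529 * 36 / 10
= 0.1904 nm

0.1904


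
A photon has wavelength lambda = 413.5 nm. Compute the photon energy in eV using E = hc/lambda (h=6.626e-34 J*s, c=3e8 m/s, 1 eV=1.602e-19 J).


E = hc / lambda
= (6.626e-34)(3e8) / (413.5e-9)
= 1.9878e-25 / 4.1350e-07
= 4.8073e-19 J
Converting to eV: 4.8073e-19 / 1.602e-19
= 3.0008 eV

3.0008


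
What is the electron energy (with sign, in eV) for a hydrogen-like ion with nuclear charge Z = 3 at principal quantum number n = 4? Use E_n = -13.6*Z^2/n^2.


E_n = -13.6 * Z^2 / n^2
= -13.6 * 3^2 / 4^2
= -13.6 * 9 / 16
= -7.65 eV

-7.65


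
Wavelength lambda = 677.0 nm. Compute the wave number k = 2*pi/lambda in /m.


k = 2 * pi / lambda
= 6.2832 / (677.0e-9)
= 6.2832 / 6.7700e-07
= 9.2809e+06 /m

9.2809e+06


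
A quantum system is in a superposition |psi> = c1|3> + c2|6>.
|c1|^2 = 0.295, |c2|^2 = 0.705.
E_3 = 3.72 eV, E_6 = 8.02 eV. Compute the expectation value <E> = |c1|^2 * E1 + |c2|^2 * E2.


<E> = |c1|^2 * E1 + |c2|^2 * E2
= 0.295 * 3.72 + 0.705 * 8.02
= 1.0974 + 5.6541
= 6.7515 eV

6.7515


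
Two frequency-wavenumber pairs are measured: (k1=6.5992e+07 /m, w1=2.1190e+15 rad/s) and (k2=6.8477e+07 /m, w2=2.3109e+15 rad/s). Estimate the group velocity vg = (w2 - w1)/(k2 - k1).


vg = (w2 - w1) / (k2 - k1)
= (2.3109e+15 - 2.1190e+15) / (6.8477e+07 - 6.5992e+07)
= 1.9190e+14 / 2.4850e+06
= 7.7223e+07 m/s

7.7223e+07


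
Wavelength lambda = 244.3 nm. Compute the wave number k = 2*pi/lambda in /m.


k = 2 * pi / lambda
= 6.2832 / (244.3e-9)
= 6.2832 / 2.4430e-07
= 2.5719e+07 /m

2.5719e+07


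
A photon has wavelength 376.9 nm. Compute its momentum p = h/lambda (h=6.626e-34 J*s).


p = h / lambda
= 6.626e-34 / (376.9e-9)
= 6.626e-34 / 3.7690e-07
= 1.7580e-27 kg*m/s

1.7580e-27


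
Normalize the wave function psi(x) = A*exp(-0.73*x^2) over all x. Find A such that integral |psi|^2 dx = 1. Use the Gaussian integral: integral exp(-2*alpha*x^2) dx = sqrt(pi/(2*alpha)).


integral |psi|^2 dx = A^2 * sqrt(pi/(2*alpha)) = 1
A^2 = sqrt(2*alpha/pi)
= sqrt(2 * 0.73 / pi)
= 0.681713
A = sqrt(0.681713)
= 0.8257

0.8257


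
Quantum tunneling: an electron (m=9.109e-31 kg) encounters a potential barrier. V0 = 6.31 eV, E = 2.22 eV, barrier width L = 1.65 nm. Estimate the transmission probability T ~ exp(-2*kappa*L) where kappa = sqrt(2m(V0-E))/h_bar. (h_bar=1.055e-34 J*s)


V0 - E = 4.09 eV = 6.5522e-19 J
kappa = sqrt(2 * m * (V0-E)) / h_bar
= sqrt(2 * 9.109e-31 * 6.5522e-19) / 1.055e-34
= 1.0356e+10 /m
2*kappa*L = 2 * 1.0356e+10 * 1.65e-9
= 34.1747
T = exp(-34.1747) = 1.439181e-15

1.439181e-15


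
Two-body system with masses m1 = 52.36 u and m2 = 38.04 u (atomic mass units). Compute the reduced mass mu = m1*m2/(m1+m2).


mu = m1 * m2 / (m1 + m2)
= 52.36 * 38.04 / (52.36 + 38.04)
= 1991.7744 / 90.4
= 22.0329 u

22.0329


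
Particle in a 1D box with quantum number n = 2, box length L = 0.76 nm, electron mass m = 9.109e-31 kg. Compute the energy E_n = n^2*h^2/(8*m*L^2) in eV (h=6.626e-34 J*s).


E = n^2 * h^2 / (8 * m * L^2)
= 2^2 * (6.626e-34)^2 / (8 * 9.109e-31 * (0.76e-9)^2)
= 4 * 4.3904e-67 / (8 * 9.109e-31 * 5.7760e-19)
= 4.1723e-19 J
= 2.6044 eV

2.6044


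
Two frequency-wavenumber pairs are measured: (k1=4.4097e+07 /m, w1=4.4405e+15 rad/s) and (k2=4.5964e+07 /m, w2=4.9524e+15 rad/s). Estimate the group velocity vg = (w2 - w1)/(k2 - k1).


vg = (w2 - w1) / (k2 - k1)
= (4.9524e+15 - 4.4405e+15) / (4.5964e+07 - 4.4097e+07)
= 5.1190e+14 / 1.8670e+06
= 2.7418e+08 m/s

2.7418e+08


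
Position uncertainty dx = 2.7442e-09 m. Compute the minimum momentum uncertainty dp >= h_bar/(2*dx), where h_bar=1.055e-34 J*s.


dp = h_bar / (2 * dx)
= 1.055e-34 / (2 * 2.7442e-09)
= 1.055e-34 / 5.4884e-09
= 1.9222e-26 kg*m/s

1.9222e-26


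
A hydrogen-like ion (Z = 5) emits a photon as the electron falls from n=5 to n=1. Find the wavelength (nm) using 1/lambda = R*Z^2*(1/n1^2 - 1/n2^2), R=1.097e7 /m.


1/lambda = R * Z^2 * (1/n1^2 - 1/n2^2)
= 1.097e7 * 5^2 * (1/1^2 - 1/5^2)
= 1.097e7 * 25 * (1.0 - 0.04)
= 2.6328e+08 /m
lambda = 1 / 2.6328e+08
= 3.7982 nm

3.7982


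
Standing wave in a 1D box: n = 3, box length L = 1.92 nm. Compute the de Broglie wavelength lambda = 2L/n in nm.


lambda = 2L / n
= 2 * 1.92 / 3
= 3.84 / 3
= 1.28 nm

1.28


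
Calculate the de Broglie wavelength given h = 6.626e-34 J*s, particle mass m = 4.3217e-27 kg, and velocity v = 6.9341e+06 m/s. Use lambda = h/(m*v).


lambda = h / (m * v)
= 6.626e-34 / (4.3217e-27 * 6.9341e+06)
= 6.626e-34 / 2.9967e-20
= 2.2111e-14 m

2.2111e-14


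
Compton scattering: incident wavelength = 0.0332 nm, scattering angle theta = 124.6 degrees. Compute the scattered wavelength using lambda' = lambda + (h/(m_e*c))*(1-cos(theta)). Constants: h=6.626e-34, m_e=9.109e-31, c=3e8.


Compton wavelength: h/(m_e*c) = 2.4247e-12 m
d_lambda = 2.4247e-12 * (1 - cos(124.6 deg))
= 2.4247e-12 * 1.567844
= 3.8016e-12 m = 0.003802 nm
lambda' = 0.0332 + 0.003802
= 0.037002 nm

0.037002


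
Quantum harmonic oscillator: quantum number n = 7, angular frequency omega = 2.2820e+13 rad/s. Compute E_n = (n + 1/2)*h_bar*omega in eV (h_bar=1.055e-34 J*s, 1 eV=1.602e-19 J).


E = (n + 1/2) * h_bar * omega
= (7 + 0.5) * 1.055e-34 * 2.2820e+13
= 7.5 * 2.4075e-21
= 1.8056e-20 J
= 0.1127 eV

0.1127


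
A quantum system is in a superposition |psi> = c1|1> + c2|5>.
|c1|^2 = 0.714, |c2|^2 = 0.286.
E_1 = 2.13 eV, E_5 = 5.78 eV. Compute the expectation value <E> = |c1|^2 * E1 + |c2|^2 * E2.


<E> = |c1|^2 * E1 + |c2|^2 * E2
= 0.714 * 2.13 + 0.286 * 5.78
= 1.5208 + 1.6531
= 3.1739 eV

3.1739


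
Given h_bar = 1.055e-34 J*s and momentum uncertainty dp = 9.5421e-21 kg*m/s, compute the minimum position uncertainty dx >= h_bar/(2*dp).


dx = h_bar / (2 * dp)
= 1.055e-34 / (2 * 9.5421e-21)
= 1.055e-34 / 1.9084e-20
= 5.5281e-15 m

5.5281e-15


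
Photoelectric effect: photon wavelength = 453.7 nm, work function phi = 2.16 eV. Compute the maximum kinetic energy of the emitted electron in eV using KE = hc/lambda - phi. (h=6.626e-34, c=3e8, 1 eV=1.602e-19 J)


E_photon = hc / lambda
= (6.626e-34)(3e8) / (453.7e-9)
= 4.3813e-19 J
= 2.7349 eV
KE = E_photon - phi
= 2.7349 - 2.16
= 0.5749 eV

0.5749


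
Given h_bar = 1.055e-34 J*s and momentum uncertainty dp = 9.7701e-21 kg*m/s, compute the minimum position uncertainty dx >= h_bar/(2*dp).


dx = h_bar / (2 * dp)
= 1.055e-34 / (2 * 9.7701e-21)
= 1.055e-34 / 1.9540e-20
= 5.3991e-15 m

5.3991e-15


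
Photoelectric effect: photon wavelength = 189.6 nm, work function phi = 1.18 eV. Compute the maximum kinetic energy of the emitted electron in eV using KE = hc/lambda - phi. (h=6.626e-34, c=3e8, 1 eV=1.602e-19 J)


E_photon = hc / lambda
= (6.626e-34)(3e8) / (189.6e-9)
= 1.0484e-18 J
= 6.5444 eV
KE = E_photon - phi
= 6.5444 - 1.18
= 5.3644 eV

5.3644


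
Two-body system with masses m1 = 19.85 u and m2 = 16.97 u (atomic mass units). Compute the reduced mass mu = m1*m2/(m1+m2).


mu = m1 * m2 / (m1 + m2)
= 19.85 * 16.97 / (19.85 + 16.97)
= 336.8545 / 36.82
= 9.1487 u

9.1487


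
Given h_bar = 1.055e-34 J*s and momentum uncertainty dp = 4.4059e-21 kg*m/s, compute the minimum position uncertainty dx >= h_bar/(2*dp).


dx = h_bar / (2 * dp)
= 1.055e-34 / (2 * 4.4059e-21)
= 1.055e-34 / 8.8118e-21
= 1.1973e-14 m

1.1973e-14


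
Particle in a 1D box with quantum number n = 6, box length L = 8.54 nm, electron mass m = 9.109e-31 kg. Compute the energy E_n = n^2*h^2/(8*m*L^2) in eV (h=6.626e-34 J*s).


E = n^2 * h^2 / (8 * m * L^2)
= 6^2 * (6.626e-34)^2 / (8 * 9.109e-31 * (8.54e-9)^2)
= 36 * 4.3904e-67 / (8 * 9.109e-31 * 7.2932e-17)
= 2.9739e-20 J
= 0.1856 eV

0.1856


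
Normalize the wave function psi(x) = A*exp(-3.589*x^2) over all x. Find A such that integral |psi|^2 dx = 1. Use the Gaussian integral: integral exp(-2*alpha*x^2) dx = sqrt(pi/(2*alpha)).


integral |psi|^2 dx = A^2 * sqrt(pi/(2*alpha)) = 1
A^2 = sqrt(2*alpha/pi)
= sqrt(2 * 3.589 / pi)
= 1.511565
A = sqrt(1.511565)
= 1.2295

1.2295


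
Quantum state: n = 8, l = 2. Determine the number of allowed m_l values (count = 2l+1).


m_l ranges from -l to +l in integer steps
So m_l goes from -2 to +2
Count = 2l + 1 = 2*2 + 1
= 5

5


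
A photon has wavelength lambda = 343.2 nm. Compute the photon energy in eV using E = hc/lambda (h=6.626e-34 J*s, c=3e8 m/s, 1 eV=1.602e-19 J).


E = hc / lambda
= (6.626e-34)(3e8) / (343.2e-9)
= 1.9878e-25 / 3.4320e-07
= 5.7920e-19 J
Converting to eV: 5.7920e-19 / 1.602e-19
= 3.6155 eV

3.6155


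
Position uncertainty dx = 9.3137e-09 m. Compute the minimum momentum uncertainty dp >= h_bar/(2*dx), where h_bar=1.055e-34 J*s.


dp = h_bar / (2 * dx)
= 1.055e-34 / (2 * 9.3137e-09)
= 1.055e-34 / 1.8627e-08
= 5.6637e-27 kg*m/s

5.6637e-27


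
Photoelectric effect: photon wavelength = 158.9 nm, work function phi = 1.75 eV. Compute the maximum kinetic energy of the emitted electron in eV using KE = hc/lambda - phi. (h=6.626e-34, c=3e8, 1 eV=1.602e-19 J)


E_photon = hc / lambda
= (6.626e-34)(3e8) / (158.9e-9)
= 1.2510e-18 J
= 7.8088 eV
KE = E_photon - phi
= 7.8088 - 1.75
= 6.0588 eV

6.0588


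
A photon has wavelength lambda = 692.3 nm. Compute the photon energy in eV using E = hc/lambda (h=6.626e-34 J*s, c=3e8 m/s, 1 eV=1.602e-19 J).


E = hc / lambda
= (6.626e-34)(3e8) / (692.3e-9)
= 1.9878e-25 / 6.9230e-07
= 2.8713e-19 J
Converting to eV: 2.8713e-19 / 1.602e-19
= 1.7923 eV

1.7923


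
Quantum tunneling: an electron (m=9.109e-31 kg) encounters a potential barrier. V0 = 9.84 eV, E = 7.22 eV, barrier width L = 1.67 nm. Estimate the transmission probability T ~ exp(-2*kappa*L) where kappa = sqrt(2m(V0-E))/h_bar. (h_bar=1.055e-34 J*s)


V0 - E = 2.62 eV = 4.1972e-19 J
kappa = sqrt(2 * m * (V0-E)) / h_bar
= sqrt(2 * 9.109e-31 * 4.1972e-19) / 1.055e-34
= 8.2886e+09 /m
2*kappa*L = 2 * 8.2886e+09 * 1.67e-9
= 27.6838
T = exp(-27.6838) = 9.485562e-13

9.485562e-13


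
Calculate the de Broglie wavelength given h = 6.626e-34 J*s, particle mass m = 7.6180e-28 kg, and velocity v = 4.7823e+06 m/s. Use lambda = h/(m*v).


lambda = h / (m * v)
= 6.626e-34 / (7.6180e-28 * 4.7823e+06)
= 6.626e-34 / 3.6432e-21
= 1.8188e-13 m

1.8188e-13


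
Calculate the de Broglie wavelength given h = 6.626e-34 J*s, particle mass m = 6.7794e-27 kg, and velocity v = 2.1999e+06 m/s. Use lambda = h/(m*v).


lambda = h / (m * v)
= 6.626e-34 / (6.7794e-27 * 2.1999e+06)
= 6.626e-34 / 1.4914e-20
= 4.4428e-14 m

4.4428e-14


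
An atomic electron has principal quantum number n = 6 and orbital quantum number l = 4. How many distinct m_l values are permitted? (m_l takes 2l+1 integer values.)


m_l ranges from -l to +l in integer steps
So m_l goes from -4 to +4
Count = 2l + 1 = 2*4 + 1
= 9

9


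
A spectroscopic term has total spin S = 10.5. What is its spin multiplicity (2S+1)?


Spin multiplicity = 2S + 1
= 2 * 10.5 + 1
= 21.0 + 1
= 22

22


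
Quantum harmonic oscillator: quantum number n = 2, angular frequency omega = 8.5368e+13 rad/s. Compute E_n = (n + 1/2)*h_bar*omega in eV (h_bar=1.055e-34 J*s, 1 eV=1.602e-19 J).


E = (n + 1/2) * h_bar * omega
= (2 + 0.5) * 1.055e-34 * 8.5368e+13
= 2.5 * 9.0063e-21
= 2.2516e-20 J
= 0.1405 eV

0.1405


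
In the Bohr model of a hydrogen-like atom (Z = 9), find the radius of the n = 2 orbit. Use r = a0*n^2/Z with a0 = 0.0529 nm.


r = a0 * n^2 / Z
= 0.0529 * 2^2 / 9
= 0.0529 * 4 / 9
= 0.0235 nm

0.0235


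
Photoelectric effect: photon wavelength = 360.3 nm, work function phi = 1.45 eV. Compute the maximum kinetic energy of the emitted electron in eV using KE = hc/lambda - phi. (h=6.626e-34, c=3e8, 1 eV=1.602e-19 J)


E_photon = hc / lambda
= (6.626e-34)(3e8) / (360.3e-9)
= 5.5171e-19 J
= 3.4439 eV
KE = E_photon - phi
= 3.4439 - 1.45
= 1.9939 eV

1.9939


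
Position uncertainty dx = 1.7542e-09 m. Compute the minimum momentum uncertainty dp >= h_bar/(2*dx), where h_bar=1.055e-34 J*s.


dp = h_bar / (2 * dx)
= 1.055e-34 / (2 * 1.7542e-09)
= 1.055e-34 / 3.5084e-09
= 3.0071e-26 kg*m/s

3.0071e-26


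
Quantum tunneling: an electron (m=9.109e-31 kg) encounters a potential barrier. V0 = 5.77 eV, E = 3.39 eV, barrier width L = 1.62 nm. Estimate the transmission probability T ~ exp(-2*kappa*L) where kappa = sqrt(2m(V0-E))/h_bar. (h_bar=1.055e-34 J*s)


V0 - E = 2.38 eV = 3.8128e-19 J
kappa = sqrt(2 * m * (V0-E)) / h_bar
= sqrt(2 * 9.109e-31 * 3.8128e-19) / 1.055e-34
= 7.8998e+09 /m
2*kappa*L = 2 * 7.8998e+09 * 1.62e-9
= 25.5954
T = exp(-25.5954) = 7.656685e-12

7.656685e-12


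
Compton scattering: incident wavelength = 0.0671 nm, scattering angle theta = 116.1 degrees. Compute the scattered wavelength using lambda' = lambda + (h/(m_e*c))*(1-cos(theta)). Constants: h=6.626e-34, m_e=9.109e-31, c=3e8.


Compton wavelength: h/(m_e*c) = 2.4247e-12 m
d_lambda = 2.4247e-12 * (1 - cos(116.1 deg))
= 2.4247e-12 * 1.439939
= 3.4914e-12 m = 0.003491 nm
lambda' = 0.0671 + 0.003491
= 0.070591 nm

0.070591


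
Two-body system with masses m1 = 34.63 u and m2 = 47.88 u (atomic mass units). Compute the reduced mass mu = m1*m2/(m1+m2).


mu = m1 * m2 / (m1 + m2)
= 34.63 * 47.88 / (34.63 + 47.88)
= 1658.0844 / 82.51
= 20.0956 u

20.0956


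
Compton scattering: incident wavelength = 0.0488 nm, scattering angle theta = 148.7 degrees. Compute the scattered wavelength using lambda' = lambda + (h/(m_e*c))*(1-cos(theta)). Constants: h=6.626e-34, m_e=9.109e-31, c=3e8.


Compton wavelength: h/(m_e*c) = 2.4247e-12 m
d_lambda = 2.4247e-12 * (1 - cos(148.7 deg))
= 2.4247e-12 * 1.854459
= 4.4965e-12 m = 0.004497 nm
lambda' = 0.0488 + 0.004497
= 0.053297 nm

0.053297


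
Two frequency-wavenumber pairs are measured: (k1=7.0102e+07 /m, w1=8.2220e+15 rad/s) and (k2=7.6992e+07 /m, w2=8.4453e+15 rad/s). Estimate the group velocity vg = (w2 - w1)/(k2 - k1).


vg = (w2 - w1) / (k2 - k1)
= (8.4453e+15 - 8.2220e+15) / (7.6992e+07 - 7.0102e+07)
= 2.2330e+14 / 6.8900e+06
= 3.2409e+07 m/s

3.2409e+07


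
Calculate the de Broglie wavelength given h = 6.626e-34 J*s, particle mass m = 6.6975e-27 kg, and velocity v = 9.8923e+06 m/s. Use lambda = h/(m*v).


lambda = h / (m * v)
= 6.626e-34 / (6.6975e-27 * 9.8923e+06)
= 6.626e-34 / 6.6254e-20
= 1.0001e-14 m

1.0001e-14


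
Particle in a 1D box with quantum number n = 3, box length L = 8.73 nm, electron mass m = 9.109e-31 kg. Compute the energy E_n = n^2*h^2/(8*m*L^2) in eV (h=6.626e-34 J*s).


E = n^2 * h^2 / (8 * m * L^2)
= 3^2 * (6.626e-34)^2 / (8 * 9.109e-31 * (8.73e-9)^2)
= 9 * 4.3904e-67 / (8 * 9.109e-31 * 7.6213e-17)
= 7.1147e-21 J
= 0.0444 eV

0.0444


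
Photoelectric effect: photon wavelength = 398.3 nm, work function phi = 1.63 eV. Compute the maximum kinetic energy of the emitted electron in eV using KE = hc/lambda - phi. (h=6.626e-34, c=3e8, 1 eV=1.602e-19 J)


E_photon = hc / lambda
= (6.626e-34)(3e8) / (398.3e-9)
= 4.9907e-19 J
= 3.1153 eV
KE = E_photon - phi
= 3.1153 - 1.63
= 1.4853 eV

1.4853


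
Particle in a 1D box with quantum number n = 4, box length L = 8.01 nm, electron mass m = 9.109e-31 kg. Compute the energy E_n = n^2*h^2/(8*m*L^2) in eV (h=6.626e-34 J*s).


E = n^2 * h^2 / (8 * m * L^2)
= 4^2 * (6.626e-34)^2 / (8 * 9.109e-31 * (8.01e-9)^2)
= 16 * 4.3904e-67 / (8 * 9.109e-31 * 6.4160e-17)
= 1.5024e-20 J
= 0.0938 eV

0.0938


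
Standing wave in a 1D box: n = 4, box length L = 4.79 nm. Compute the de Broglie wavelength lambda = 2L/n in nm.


lambda = 2L / n
= 2 * 4.79 / 4
= 9.58 / 4
= 2.395 nm

2.395


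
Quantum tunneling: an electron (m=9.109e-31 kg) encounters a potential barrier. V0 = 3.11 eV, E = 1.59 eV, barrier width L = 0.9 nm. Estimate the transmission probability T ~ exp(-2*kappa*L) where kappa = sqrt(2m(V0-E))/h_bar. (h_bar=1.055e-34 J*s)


V0 - E = 1.52 eV = 2.4350e-19 J
kappa = sqrt(2 * m * (V0-E)) / h_bar
= sqrt(2 * 9.109e-31 * 2.4350e-19) / 1.055e-34
= 6.3132e+09 /m
2*kappa*L = 2 * 6.3132e+09 * 0.9e-9
= 11.3638
T = exp(-11.3638) = 1.160823e-05

1.160823e-05


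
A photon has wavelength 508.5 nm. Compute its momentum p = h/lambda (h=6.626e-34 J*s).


p = h / lambda
= 6.626e-34 / (508.5e-9)
= 6.626e-34 / 5.0850e-07
= 1.3030e-27 kg*m/s

1.3030e-27


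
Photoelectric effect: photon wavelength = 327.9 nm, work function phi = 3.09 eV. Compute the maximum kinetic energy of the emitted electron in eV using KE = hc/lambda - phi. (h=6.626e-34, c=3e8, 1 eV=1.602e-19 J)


E_photon = hc / lambda
= (6.626e-34)(3e8) / (327.9e-9)
= 6.0622e-19 J
= 3.7842 eV
KE = E_photon - phi
= 3.7842 - 3.09
= 0.6942 eV

0.6942


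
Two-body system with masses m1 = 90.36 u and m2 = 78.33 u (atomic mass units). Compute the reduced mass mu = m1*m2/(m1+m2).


mu = m1 * m2 / (m1 + m2)
= 90.36 * 78.33 / (90.36 + 78.33)
= 7077.8988 / 168.69
= 41.958 u

41.958


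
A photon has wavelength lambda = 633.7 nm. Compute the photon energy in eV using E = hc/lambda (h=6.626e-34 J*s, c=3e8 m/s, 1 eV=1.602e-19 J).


E = hc / lambda
= (6.626e-34)(3e8) / (633.7e-9)
= 1.9878e-25 / 6.3370e-07
= 3.1368e-19 J
Converting to eV: 3.1368e-19 / 1.602e-19
= 1.9581 eV

1.9581


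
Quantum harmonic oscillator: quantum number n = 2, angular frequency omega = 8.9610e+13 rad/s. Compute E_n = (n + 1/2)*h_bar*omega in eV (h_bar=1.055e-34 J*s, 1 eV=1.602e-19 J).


E = (n + 1/2) * h_bar * omega
= (2 + 0.5) * 1.055e-34 * 8.9610e+13
= 2.5 * 9.4539e-21
= 2.3635e-20 J
= 0.1475 eV

0.1475


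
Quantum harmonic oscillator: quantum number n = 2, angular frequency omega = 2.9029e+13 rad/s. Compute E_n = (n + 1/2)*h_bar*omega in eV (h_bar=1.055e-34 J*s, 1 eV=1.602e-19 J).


E = (n + 1/2) * h_bar * omega
= (2 + 0.5) * 1.055e-34 * 2.9029e+13
= 2.5 * 3.0626e-21
= 7.6564e-21 J
= 0.0478 eV

0.0478


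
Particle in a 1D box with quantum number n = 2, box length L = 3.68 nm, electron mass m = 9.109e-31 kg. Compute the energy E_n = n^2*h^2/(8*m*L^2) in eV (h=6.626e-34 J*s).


E = n^2 * h^2 / (8 * m * L^2)
= 2^2 * (6.626e-34)^2 / (8 * 9.109e-31 * (3.68e-9)^2)
= 4 * 4.3904e-67 / (8 * 9.109e-31 * 1.3542e-17)
= 1.7795e-20 J
= 0.1111 eV

0.1111


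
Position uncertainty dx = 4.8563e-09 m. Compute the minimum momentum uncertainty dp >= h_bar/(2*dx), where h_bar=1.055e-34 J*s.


dp = h_bar / (2 * dx)
= 1.055e-34 / (2 * 4.8563e-09)
= 1.055e-34 / 9.7126e-09
= 1.0862e-26 kg*m/s

1.0862e-26


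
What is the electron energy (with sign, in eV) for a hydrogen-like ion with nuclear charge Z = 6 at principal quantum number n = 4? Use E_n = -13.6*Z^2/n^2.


E_n = -13.6 * Z^2 / n^2
= -13.6 * 6^2 / 4^2
= -13.6 * 36 / 16
= -30.6 eV

-30.6


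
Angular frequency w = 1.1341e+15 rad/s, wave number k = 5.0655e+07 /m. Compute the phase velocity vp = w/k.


vp = w / k
= 1.1341e+15 / 5.0655e+07
= 2.2389e+07 m/s

2.2389e+07


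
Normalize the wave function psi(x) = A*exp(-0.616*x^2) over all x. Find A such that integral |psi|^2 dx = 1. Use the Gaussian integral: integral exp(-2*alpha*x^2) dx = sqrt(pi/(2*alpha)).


integral |psi|^2 dx = A^2 * sqrt(pi/(2*alpha)) = 1
A^2 = sqrt(2*alpha/pi)
= sqrt(2 * 0.616 / pi)
= 0.626225
A = sqrt(0.626225)
= 0.7913

0.7913


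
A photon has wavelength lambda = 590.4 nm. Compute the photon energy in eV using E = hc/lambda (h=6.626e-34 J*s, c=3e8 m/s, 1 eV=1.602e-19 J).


E = hc / lambda
= (6.626e-34)(3e8) / (590.4e-9)
= 1.9878e-25 / 5.9040e-07
= 3.3669e-19 J
Converting to eV: 3.3669e-19 / 1.602e-19
= 2.1017 eV

2.1017


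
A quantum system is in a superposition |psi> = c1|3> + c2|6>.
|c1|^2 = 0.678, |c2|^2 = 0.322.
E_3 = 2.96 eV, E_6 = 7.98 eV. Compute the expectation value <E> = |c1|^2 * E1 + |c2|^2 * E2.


<E> = |c1|^2 * E1 + |c2|^2 * E2
= 0.678 * 2.96 + 0.322 * 7.98
= 2.0069 + 2.5696
= 4.5764 eV

4.5764


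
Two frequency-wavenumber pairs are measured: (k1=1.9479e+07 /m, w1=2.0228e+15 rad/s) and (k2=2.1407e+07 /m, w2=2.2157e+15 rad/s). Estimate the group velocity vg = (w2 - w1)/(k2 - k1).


vg = (w2 - w1) / (k2 - k1)
= (2.2157e+15 - 2.0228e+15) / (2.1407e+07 - 1.9479e+07)
= 1.9290e+14 / 1.9280e+06
= 1.0005e+08 m/s

1.0005e+08


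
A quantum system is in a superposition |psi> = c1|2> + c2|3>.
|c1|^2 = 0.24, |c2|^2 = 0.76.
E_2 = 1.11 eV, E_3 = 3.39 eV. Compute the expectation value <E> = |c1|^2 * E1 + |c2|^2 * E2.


<E> = |c1|^2 * E1 + |c2|^2 * E2
= 0.24 * 1.11 + 0.76 * 3.39
= 0.2664 + 2.5764
= 2.8428 eV

2.8428


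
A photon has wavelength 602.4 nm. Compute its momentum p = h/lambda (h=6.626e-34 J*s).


p = h / lambda
= 6.626e-34 / (602.4e-9)
= 6.626e-34 / 6.0240e-07
= 1.0999e-27 kg*m/s

1.0999e-27


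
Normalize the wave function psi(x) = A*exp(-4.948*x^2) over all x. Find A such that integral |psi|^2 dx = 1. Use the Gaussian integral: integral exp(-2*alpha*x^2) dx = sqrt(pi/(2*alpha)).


integral |psi|^2 dx = A^2 * sqrt(pi/(2*alpha)) = 1
A^2 = sqrt(2*alpha/pi)
= sqrt(2 * 4.948 / pi)
= 1.774822
A = sqrt(1.774822)
= 1.3322

1.3322


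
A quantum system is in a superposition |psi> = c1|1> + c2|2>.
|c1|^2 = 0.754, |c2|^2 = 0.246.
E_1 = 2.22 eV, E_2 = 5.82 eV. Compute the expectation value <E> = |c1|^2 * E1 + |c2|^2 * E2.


<E> = |c1|^2 * E1 + |c2|^2 * E2
= 0.754 * 2.22 + 0.246 * 5.82
= 1.6739 + 1.4317
= 3.1056 eV

3.1056


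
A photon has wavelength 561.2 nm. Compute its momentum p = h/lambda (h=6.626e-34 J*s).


p = h / lambda
= 6.626e-34 / (561.2e-9)
= 6.626e-34 / 5.6120e-07
= 1.1807e-27 kg*m/s

1.1807e-27


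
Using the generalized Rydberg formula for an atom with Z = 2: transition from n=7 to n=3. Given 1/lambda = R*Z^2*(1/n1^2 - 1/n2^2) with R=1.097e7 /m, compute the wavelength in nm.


1/lambda = R * Z^2 * (1/n1^2 - 1/n2^2)
= 1.097e7 * 2^2 * (1/3^2 - 1/7^2)
= 1.097e7 * 4 * (0.111111 - 0.020408)
= 3.9800e+06 /m
lambda = 1 / 3.9800e+06
= 251.2534 nm

251.2534


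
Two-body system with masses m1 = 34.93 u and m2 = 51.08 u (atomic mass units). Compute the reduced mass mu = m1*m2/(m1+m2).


mu = m1 * m2 / (m1 + m2)
= 34.93 * 51.08 / (34.93 + 51.08)
= 1784.2244 / 86.01
= 20.7444 u

20.7444


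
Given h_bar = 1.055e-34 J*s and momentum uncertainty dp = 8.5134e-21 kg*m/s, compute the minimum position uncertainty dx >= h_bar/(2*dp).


dx = h_bar / (2 * dp)
= 1.055e-34 / (2 * 8.5134e-21)
= 1.055e-34 / 1.7027e-20
= 6.1961e-15 m

6.1961e-15


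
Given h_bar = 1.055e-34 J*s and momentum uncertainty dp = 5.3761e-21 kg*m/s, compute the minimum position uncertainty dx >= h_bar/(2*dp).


dx = h_bar / (2 * dp)
= 1.055e-34 / (2 * 5.3761e-21)
= 1.055e-34 / 1.0752e-20
= 9.8119e-15 m

9.8119e-15


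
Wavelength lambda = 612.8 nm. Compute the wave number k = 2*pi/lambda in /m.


k = 2 * pi / lambda
= 6.2832 / (612.8e-9)
= 6.2832 / 6.1280e-07
= 1.0253e+07 /m

1.0253e+07


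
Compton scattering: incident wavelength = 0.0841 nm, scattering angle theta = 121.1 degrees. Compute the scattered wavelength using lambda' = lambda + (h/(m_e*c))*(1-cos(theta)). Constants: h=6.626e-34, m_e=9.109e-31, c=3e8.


Compton wavelength: h/(m_e*c) = 2.4247e-12 m
d_lambda = 2.4247e-12 * (1 - cos(121.1 deg))
= 2.4247e-12 * 1.516533
= 3.6772e-12 m = 0.003677 nm
lambda' = 0.0841 + 0.003677
= 0.087777 nm

0.087777


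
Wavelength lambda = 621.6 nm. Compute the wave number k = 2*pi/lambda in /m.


k = 2 * pi / lambda
= 6.2832 / (621.6e-9)
= 6.2832 / 6.2160e-07
= 1.0108e+07 /m

1.0108e+07


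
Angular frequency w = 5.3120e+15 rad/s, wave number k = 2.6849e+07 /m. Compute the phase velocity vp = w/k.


vp = w / k
= 5.3120e+15 / 2.6849e+07
= 1.9785e+08 m/s

1.9785e+08


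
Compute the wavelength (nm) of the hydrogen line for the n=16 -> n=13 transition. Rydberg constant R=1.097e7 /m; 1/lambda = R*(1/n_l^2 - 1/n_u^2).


1/lambda = R * (1/n_l^2 - 1/n_u^2)
= 1.097e7 * (1/13^2 - 1/16^2)
= 1.097e7 * (0.005917 - 0.003906)
= 1.097e7 * 0.002011
= 2.2060e+04 /m
lambda = 1 / 2.2060e+04 = 45331.573 nm

45331.573


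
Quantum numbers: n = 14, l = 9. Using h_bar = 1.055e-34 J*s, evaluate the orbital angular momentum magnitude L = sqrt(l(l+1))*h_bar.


L = sqrt(l*(l+1)) * h_bar
= sqrt(9 * 10) * 1.055e-34
= sqrt(90) * 1.055e-34
= 9.4868 * 1.055e-34
= 1.0009e-33 J*s

1.0009e-33


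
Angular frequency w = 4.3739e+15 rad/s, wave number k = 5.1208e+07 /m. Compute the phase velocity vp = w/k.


vp = w / k
= 4.3739e+15 / 5.1208e+07
= 8.5414e+07 m/s

8.5414e+07


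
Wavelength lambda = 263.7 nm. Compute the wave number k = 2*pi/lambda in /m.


k = 2 * pi / lambda
= 6.2832 / (263.7e-9)
= 6.2832 / 2.6370e-07
= 2.3827e+07 /m

2.3827e+07


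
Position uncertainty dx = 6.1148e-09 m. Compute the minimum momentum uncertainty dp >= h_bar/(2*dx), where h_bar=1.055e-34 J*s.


dp = h_bar / (2 * dx)
= 1.055e-34 / (2 * 6.1148e-09)
= 1.055e-34 / 1.2230e-08
= 8.6266e-27 kg*m/s

8.6266e-27


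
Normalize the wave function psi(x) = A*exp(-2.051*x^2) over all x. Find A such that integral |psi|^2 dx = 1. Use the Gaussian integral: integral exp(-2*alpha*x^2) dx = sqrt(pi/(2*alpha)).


integral |psi|^2 dx = A^2 * sqrt(pi/(2*alpha)) = 1
A^2 = sqrt(2*alpha/pi)
= sqrt(2 * 2.051 / pi)
= 1.142675
A = sqrt(1.142675)
= 1.069

1.069


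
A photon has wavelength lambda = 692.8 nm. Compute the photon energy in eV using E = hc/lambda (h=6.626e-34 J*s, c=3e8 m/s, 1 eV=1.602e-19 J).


E = hc / lambda
= (6.626e-34)(3e8) / (692.8e-9)
= 1.9878e-25 / 6.9280e-07
= 2.8692e-19 J
Converting to eV: 2.8692e-19 / 1.602e-19
= 1.791 eV

1.791


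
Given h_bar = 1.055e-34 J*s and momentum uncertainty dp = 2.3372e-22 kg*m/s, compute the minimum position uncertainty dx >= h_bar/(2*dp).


dx = h_bar / (2 * dp)
= 1.055e-34 / (2 * 2.3372e-22)
= 1.055e-34 / 4.6744e-22
= 2.2570e-13 m

2.2570e-13


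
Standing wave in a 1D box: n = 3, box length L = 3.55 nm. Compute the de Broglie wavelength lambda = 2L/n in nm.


lambda = 2L / n
= 2 * 3.55 / 3
= 7.1 / 3
= 2.3667 nm

2.3667


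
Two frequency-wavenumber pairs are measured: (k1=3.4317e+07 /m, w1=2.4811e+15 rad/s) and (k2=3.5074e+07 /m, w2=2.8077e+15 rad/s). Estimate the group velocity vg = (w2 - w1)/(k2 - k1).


vg = (w2 - w1) / (k2 - k1)
= (2.8077e+15 - 2.4811e+15) / (3.5074e+07 - 3.4317e+07)
= 3.2660e+14 / 7.5700e+05
= 4.3144e+08 m/s

4.3144e+08


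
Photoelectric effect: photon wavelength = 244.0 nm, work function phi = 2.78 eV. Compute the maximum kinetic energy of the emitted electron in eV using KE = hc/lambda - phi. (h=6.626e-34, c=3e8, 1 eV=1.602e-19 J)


E_photon = hc / lambda
= (6.626e-34)(3e8) / (244.0e-9)
= 8.1467e-19 J
= 5.0853 eV
KE = E_photon - phi
= 5.0853 - 2.78
= 2.3053 eV

2.3053


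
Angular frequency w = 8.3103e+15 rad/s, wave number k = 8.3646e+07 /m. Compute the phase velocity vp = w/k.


vp = w / k
= 8.3103e+15 / 8.3646e+07
= 9.9351e+07 m/s

9.9351e+07


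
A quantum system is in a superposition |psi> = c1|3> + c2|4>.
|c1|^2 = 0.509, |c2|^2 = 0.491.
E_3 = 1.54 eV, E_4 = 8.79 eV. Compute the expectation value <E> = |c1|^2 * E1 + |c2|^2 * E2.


<E> = |c1|^2 * E1 + |c2|^2 * E2
= 0.509 * 1.54 + 0.491 * 8.79
= 0.7839 + 4.3159
= 5.0997 eV

5.0997


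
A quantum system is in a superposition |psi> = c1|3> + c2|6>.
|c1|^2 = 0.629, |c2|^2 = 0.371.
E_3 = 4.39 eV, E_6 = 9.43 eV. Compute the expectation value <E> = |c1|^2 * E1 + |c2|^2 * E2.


<E> = |c1|^2 * E1 + |c2|^2 * E2
= 0.629 * 4.39 + 0.371 * 9.43
= 2.7613 + 3.4985
= 6.2598 eV

6.2598


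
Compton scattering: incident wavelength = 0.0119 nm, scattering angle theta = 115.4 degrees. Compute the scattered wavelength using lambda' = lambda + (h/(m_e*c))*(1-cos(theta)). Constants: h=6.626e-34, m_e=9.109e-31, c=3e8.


Compton wavelength: h/(m_e*c) = 2.4247e-12 m
d_lambda = 2.4247e-12 * (1 - cos(115.4 deg))
= 2.4247e-12 * 1.428935
= 3.4648e-12 m = 0.003465 nm
lambda' = 0.0119 + 0.003465
= 0.015365 nm

0.015365


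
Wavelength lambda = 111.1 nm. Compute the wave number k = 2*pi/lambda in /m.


k = 2 * pi / lambda
= 6.2832 / (111.1e-9)
= 6.2832 / 1.1110e-07
= 5.6554e+07 /m

5.6554e+07


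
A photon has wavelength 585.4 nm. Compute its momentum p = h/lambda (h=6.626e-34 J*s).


p = h / lambda
= 6.626e-34 / (585.4e-9)
= 6.626e-34 / 5.8540e-07
= 1.1319e-27 kg*m/s

1.1319e-27


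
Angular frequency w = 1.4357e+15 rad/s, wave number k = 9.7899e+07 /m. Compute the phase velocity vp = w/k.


vp = w / k
= 1.4357e+15 / 9.7899e+07
= 1.4665e+07 m/s

1.4665e+07


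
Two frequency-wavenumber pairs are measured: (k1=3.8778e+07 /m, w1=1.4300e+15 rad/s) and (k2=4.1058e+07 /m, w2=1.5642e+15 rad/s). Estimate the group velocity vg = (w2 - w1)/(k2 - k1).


vg = (w2 - w1) / (k2 - k1)
= (1.5642e+15 - 1.4300e+15) / (4.1058e+07 - 3.8778e+07)
= 1.3420e+14 / 2.2800e+06
= 5.8860e+07 m/s

5.8860e+07


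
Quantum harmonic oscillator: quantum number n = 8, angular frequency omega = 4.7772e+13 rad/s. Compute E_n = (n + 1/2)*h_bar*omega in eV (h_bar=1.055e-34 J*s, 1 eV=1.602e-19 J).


E = (n + 1/2) * h_bar * omega
= (8 + 0.5) * 1.055e-34 * 4.7772e+13
= 8.5 * 5.0399e-21
= 4.2840e-20 J
= 0.2674 eV

0.2674


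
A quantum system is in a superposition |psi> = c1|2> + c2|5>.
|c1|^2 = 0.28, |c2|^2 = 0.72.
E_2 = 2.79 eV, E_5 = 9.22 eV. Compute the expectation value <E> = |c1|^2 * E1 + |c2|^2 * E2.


<E> = |c1|^2 * E1 + |c2|^2 * E2
= 0.28 * 2.79 + 0.72 * 9.22
= 0.7812 + 6.6384
= 7.4196 eV

7.4196


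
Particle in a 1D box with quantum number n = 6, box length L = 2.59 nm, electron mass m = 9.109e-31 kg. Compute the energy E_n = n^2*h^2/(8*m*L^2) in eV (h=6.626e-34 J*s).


E = n^2 * h^2 / (8 * m * L^2)
= 6^2 * (6.626e-34)^2 / (8 * 9.109e-31 * (2.59e-9)^2)
= 36 * 4.3904e-67 / (8 * 9.109e-31 * 6.7081e-18)
= 3.2333e-19 J
= 2.0183 eV

2.0183


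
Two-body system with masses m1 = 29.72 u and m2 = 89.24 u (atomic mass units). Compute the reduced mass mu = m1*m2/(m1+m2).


mu = m1 * m2 / (m1 + m2)
= 29.72 * 89.24 / (29.72 + 89.24)
= 2652.2128 / 118.96
= 22.295 u

22.295


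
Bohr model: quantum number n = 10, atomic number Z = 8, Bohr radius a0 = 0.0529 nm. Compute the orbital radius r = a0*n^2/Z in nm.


r = a0 * n^2 / Z
= 0.0529 * 10^2 / 8
= 0.0529 * 100 / 8
= 0.6613 nm

0.6613


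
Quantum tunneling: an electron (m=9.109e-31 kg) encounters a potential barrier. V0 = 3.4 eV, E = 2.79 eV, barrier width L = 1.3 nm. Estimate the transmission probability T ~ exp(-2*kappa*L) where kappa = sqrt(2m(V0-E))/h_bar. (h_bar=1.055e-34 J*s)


V0 - E = 0.61 eV = 9.7722e-20 J
kappa = sqrt(2 * m * (V0-E)) / h_bar
= sqrt(2 * 9.109e-31 * 9.7722e-20) / 1.055e-34
= 3.9994e+09 /m
2*kappa*L = 2 * 3.9994e+09 * 1.3e-9
= 10.3984
T = exp(-10.3984) = 3.048056e-05

3.048056e-05


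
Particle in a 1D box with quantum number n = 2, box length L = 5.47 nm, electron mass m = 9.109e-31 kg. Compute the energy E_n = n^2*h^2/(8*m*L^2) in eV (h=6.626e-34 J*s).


E = n^2 * h^2 / (8 * m * L^2)
= 2^2 * (6.626e-34)^2 / (8 * 9.109e-31 * (5.47e-9)^2)
= 4 * 4.3904e-67 / (8 * 9.109e-31 * 2.9921e-17)
= 8.0543e-21 J
= 0.0503 eV

0.0503


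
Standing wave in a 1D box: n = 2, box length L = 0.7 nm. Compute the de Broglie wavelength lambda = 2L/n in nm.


lambda = 2L / n
= 2 * 0.7 / 2
= 1.4 / 2
= 0.7 nm

0.7


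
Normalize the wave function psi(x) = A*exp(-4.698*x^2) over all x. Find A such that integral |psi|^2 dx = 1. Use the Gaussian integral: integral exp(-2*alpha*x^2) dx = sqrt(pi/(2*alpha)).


integral |psi|^2 dx = A^2 * sqrt(pi/(2*alpha)) = 1
A^2 = sqrt(2*alpha/pi)
= sqrt(2 * 4.698 / pi)
= 1.729404
A = sqrt(1.729404)
= 1.3151

1.3151


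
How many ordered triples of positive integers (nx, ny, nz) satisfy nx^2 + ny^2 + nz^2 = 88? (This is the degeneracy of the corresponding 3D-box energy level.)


Enumerate all (nx, ny, nz) with nx^2 + ny^2 + nz^2 = 88:
(4,6,6)
(6,4,6)
(6,6,4)
Total degeneracy = 3

3


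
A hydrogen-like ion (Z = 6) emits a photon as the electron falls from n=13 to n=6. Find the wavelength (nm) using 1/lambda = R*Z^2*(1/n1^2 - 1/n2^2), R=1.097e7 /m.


1/lambda = R * Z^2 * (1/n1^2 - 1/n2^2)
= 1.097e7 * 6^2 * (1/6^2 - 1/13^2)
= 1.097e7 * 36 * (0.027778 - 0.005917)
= 8.6332e+06 /m
lambda = 1 / 8.6332e+06
= 115.832 nm

115.832


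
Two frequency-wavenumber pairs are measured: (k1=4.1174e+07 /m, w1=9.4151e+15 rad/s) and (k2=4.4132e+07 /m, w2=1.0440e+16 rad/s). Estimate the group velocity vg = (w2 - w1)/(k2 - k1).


vg = (w2 - w1) / (k2 - k1)
= (1.0440e+16 - 9.4151e+15) / (4.4132e+07 - 4.1174e+07)
= 1.0249e+15 / 2.9580e+06
= 3.4648e+08 m/s

3.4648e+08


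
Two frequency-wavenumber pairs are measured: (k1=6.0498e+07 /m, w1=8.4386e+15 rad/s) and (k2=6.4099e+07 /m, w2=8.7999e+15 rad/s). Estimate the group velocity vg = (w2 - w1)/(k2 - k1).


vg = (w2 - w1) / (k2 - k1)
= (8.7999e+15 - 8.4386e+15) / (6.4099e+07 - 6.0498e+07)
= 3.6130e+14 / 3.6010e+06
= 1.0033e+08 m/s

1.0033e+08


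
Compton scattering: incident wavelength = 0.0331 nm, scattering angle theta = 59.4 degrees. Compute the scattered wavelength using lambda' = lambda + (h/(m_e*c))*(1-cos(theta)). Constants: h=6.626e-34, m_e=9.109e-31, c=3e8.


Compton wavelength: h/(m_e*c) = 2.4247e-12 m
d_lambda = 2.4247e-12 * (1 - cos(59.4 deg))
= 2.4247e-12 * 0.490959
= 1.1904e-12 m = 0.00119 nm
lambda' = 0.0331 + 0.00119
= 0.03429 nm

0.03429


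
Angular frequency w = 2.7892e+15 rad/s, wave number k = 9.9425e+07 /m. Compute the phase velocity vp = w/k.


vp = w / k
= 2.7892e+15 / 9.9425e+07
= 2.8053e+07 m/s

2.8053e+07


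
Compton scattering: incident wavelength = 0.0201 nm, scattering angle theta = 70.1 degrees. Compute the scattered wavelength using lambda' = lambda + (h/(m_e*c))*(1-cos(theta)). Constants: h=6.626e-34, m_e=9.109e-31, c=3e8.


Compton wavelength: h/(m_e*c) = 2.4247e-12 m
d_lambda = 2.4247e-12 * (1 - cos(70.1 deg))
= 2.4247e-12 * 0.65962
= 1.5994e-12 m = 0.001599 nm
lambda' = 0.0201 + 0.001599
= 0.021699 nm

0.021699


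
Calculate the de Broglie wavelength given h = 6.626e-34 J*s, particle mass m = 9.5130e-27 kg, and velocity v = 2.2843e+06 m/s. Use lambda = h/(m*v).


lambda = h / (m * v)
= 6.626e-34 / (9.5130e-27 * 2.2843e+06)
= 6.626e-34 / 2.1731e-20
= 3.0492e-14 m

3.0492e-14


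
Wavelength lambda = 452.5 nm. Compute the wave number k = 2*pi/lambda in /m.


k = 2 * pi / lambda
= 6.2832 / (452.5e-9)
= 6.2832 / 4.5250e-07
= 1.3885e+07 /m

1.3885e+07


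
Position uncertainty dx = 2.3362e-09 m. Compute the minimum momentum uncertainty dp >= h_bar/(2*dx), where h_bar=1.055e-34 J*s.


dp = h_bar / (2 * dx)
= 1.055e-34 / (2 * 2.3362e-09)
= 1.055e-34 / 4.6724e-09
= 2.2579e-26 kg*m/s

2.2579e-26
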